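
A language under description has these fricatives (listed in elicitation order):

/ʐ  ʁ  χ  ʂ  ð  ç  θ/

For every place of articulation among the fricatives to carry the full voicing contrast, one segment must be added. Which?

/ʝ/

place of articulation  voiceless  voiced  
dental            θ         ð       
retroflex         ʂ         ʐ       
palatal           ç         —       
uvular            χ         ʁ       
The palatal row has no voiced member, so the gap is the voiced palatal fricative /ʝ/.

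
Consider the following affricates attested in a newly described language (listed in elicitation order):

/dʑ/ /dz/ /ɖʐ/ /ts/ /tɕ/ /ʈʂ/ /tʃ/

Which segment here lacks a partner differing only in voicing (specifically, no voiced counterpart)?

/tʃ/

Alveolar: /ts/ ~ /dz/
Retroflex: /ʈʂ/ ~ /ɖʐ/
Alveolo-palatal: /tɕ/ ~ /dʑ/
Postalveolar: only /tʃ/ (voiceless); no voiced partner.
So /tʃ/ is the unpaired segment.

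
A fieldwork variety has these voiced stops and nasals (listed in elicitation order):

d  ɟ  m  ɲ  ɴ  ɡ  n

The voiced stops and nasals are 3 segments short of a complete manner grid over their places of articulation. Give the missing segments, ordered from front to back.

place of articulation  oral stop  nasal   
bilabial          —         m       
alveolar          d         n       
palatal           ɟ         ɲ       
velar             ɡ         —       
uvular            —         ɴ       
Gaps, from front to back: bilabial lacks oral stop (/b/); velar lacks nasal (/ŋ/); uvular lacks oral stop (/ɢ/).

/b/, /ŋ/, /ɢ/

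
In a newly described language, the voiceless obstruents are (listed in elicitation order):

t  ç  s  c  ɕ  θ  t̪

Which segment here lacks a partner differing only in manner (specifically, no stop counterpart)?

/ɕ/

Dental: /t̪/ ~ /θ/
Alveolar: /t/ ~ /s/
Palatal: /c/ ~ /ç/
Alveolo-palatal: only /ɕ/ (fricative); no stop partner.
So /ɕ/ is the unpaired segment.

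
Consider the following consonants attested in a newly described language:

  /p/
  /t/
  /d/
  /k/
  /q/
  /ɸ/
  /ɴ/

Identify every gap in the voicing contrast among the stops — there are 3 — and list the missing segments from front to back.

Voiceless: /p/ (bilabial), /t/ (alveolar), /k/ (velar), /q/ (uvular).
Voiced: /d/ (alveolar).
Gaps, from front to back: bilabial lacks voiced (/b/); velar lacks voiced (/ɡ/); uvular lacks voiced (/ɢ/).

/b/, /ɡ/, /ɢ/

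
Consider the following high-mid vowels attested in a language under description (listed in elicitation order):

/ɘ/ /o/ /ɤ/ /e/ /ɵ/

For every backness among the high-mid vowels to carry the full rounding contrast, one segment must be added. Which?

front: unrounded /e/, rounded —.
central: unrounded /ɘ/, rounded /ɵ/.
back: unrounded /ɤ/, rounded /o/.
The front row has no rounded member, so the gap is the front rounded vowel /ø/.

/ø/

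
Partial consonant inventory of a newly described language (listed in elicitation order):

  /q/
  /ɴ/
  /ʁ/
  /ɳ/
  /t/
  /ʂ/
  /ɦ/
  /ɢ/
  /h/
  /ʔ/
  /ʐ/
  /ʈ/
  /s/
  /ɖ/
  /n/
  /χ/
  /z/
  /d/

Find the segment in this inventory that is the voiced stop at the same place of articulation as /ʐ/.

/ʐ/ is a voiced retroflex fricative.
The voiced stop at the same place is a voiced retroflex stop — in this inventory, /ɖ/.

/ɖ/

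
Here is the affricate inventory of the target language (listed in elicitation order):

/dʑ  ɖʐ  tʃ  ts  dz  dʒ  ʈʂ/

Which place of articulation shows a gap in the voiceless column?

place of articulation  voiceless  voiced  
alveolar          ts        dz      
postalveolar      tʃ        dʒ      
retroflex         ʈʂ        ɖʐ      
alveolo-palatal   —         dʑ      
Every place of articulation has a voiceless member except alveolo-palatal, where /tɕ/ would be expected.

alveolo-palatal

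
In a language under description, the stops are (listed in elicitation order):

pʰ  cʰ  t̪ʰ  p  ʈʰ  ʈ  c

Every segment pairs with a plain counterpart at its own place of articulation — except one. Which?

Bilabial: /p/ ~ /pʰ/
Retroflex: /ʈ/ ~ /ʈʰ/
Palatal: /c/ ~ /cʰ/
Dental: only /t̪ʰ/ (aspirated); no plain partner.
So /t̪ʰ/ is the unpaired segment.

/t̪ʰ/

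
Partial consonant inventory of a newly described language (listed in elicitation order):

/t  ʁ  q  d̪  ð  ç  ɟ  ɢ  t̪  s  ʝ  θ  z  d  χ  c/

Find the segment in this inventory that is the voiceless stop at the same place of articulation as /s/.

/t/

/s/ is a voiceless alveolar fricative.
The voiceless stop at the same place is a voiceless alveolar stop — in this inventory, /t/.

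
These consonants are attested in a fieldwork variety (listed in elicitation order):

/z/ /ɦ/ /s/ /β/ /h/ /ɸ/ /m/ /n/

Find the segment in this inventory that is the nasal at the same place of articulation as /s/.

/n/

/s/ is a voiceless alveolar fricative.
The nasal at the same place is an alveolar nasal — in this inventory, /n/.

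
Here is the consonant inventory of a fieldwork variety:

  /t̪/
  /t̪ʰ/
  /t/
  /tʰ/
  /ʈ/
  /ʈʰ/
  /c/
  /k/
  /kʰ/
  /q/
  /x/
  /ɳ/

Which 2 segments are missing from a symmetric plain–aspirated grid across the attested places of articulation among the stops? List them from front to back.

place of articulation  plain     aspirated
dental            t̪        t̪ʰ     
alveolar          t         tʰ      
retroflex         ʈ         ʈʰ      
palatal           c         —       
velar             k         kʰ      
uvular            q         —       
Gaps, from front to back: palatal lacks aspirated (/cʰ/); uvular lacks aspirated (/qʰ/).

/cʰ/, /qʰ/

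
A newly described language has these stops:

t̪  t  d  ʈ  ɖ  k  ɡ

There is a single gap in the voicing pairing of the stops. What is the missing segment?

place of articulation  voiceless  voiced  
dental            t̪        —       
alveolar          t         d       
retroflex         ʈ         ɖ       
velar             k         ɡ       
The dental row has no voiced member, so the gap is the voiced dental stop /d̪/.

/d̪/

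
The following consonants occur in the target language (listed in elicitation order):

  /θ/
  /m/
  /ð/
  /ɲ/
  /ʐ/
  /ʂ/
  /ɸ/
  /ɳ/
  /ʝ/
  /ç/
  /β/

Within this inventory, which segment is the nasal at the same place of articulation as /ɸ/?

/ɸ/ is a voiceless bilabial fricative.
The nasal at the same place is a bilabial nasal — in this inventory, /m/.

/m/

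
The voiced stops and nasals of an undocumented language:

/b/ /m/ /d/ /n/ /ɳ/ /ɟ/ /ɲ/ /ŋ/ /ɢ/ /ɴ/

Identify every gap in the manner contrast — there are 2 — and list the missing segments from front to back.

Oral stop: /b/ (bilabial), /d/ (alveolar), /ɟ/ (palatal), /ɢ/ (uvular).
Nasal: /m/ (bilabial), /n/ (alveolar), /ɳ/ (retroflex), /ɲ/ (palatal), /ŋ/ (velar), /ɴ/ (uvular).
Gaps, from front to back: retroflex lacks oral stop (/ɖ/); velar lacks oral stop (/ɡ/).

/ɖ/, /ɡ/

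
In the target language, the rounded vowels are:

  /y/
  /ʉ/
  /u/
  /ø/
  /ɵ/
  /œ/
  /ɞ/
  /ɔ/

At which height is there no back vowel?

high-mid

height            front     central   back    
high              y         ʉ         u       
high-mid          ø         ɵ         —       
low-mid           œ         ɞ         ɔ       
Every height has a back member except high-mid, where /o/ would be expected.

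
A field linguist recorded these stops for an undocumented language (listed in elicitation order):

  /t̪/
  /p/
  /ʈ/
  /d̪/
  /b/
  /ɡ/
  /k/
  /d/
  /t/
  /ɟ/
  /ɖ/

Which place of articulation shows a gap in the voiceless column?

bilabial: voiceless /p/, voiced /b/.
dental: voiceless /t̪/, voiced /d̪/.
alveolar: voiceless /t/, voiced /d/.
retroflex: voiceless /ʈ/, voiced /ɖ/.
palatal: voiceless —, voiced /ɟ/.
velar: voiceless /k/, voiced /ɡ/.
Every place of articulation has a voiceless member except palatal, where /c/ would be expected.

palatal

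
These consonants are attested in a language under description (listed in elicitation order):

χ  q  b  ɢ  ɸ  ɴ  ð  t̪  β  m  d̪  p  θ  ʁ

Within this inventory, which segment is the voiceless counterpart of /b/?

/b/ is a voiced bilabial stop.
The voiceless counterpart is a voiceless bilabial stop — in this inventory, /p/.

/p/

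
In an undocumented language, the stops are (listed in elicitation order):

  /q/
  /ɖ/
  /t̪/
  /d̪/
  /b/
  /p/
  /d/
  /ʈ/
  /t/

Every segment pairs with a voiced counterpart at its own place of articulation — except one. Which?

/q/

Bilabial: /p/ ~ /b/
Dental: /t̪/ ~ /d̪/
Alveolar: /t/ ~ /d/
Retroflex: /ʈ/ ~ /ɖ/
Uvular: only /q/ (voiceless); no voiced partner.
So /q/ is the unpaired segment.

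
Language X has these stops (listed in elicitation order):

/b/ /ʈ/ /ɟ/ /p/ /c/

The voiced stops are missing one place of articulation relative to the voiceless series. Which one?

retroflex

Voiceless: /p/ (bilabial), /ʈ/ (retroflex), /c/ (palatal).
Voiced: /b/ (bilabial), /ɟ/ (palatal).
Every place of articulation has a voiced member except retroflex, where /ɖ/ would be expected.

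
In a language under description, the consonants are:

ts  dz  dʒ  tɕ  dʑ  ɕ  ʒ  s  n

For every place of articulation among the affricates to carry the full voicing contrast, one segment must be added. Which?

/tʃ/

place of articulation  voiceless  voiced  
alveolar          ts        dz      
postalveolar      —         dʒ      
alveolo-palatal   tɕ        dʑ      
The postalveolar row has no voiceless member, so the gap is the voiceless postalveolar affricate /tʃ/.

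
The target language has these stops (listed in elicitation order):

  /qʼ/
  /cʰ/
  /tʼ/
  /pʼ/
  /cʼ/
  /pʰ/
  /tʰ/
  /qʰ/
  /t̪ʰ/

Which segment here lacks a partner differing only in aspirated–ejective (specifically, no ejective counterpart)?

Bilabial: /pʰ/ ~ /pʼ/
Alveolar: /tʰ/ ~ /tʼ/
Palatal: /cʰ/ ~ /cʼ/
Uvular: /qʰ/ ~ /qʼ/
Dental: only /t̪ʰ/ (aspirated); no ejective partner.
So /t̪ʰ/ is the unpaired segment.

/t̪ʰ/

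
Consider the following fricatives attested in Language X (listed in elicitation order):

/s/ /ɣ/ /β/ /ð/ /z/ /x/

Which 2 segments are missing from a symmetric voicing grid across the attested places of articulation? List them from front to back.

bilabial: voiceless —, voiced /β/.
dental: voiceless —, voiced /ð/.
alveolar: voiceless /s/, voiced /z/.
velar: voiceless /x/, voiced /ɣ/.
Gaps, from front to back: bilabial lacks voiceless (/ɸ/); dental lacks voiceless (/θ/).

/ɸ/, /θ/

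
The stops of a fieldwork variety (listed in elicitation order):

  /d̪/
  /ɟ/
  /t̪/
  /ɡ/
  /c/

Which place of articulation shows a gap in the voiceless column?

dental: voiceless /t̪/, voiced /d̪/.
palatal: voiceless /c/, voiced /ɟ/.
velar: voiceless —, voiced /ɡ/.
Every place of articulation has a voiceless member except velar, where /k/ would be expected.

velar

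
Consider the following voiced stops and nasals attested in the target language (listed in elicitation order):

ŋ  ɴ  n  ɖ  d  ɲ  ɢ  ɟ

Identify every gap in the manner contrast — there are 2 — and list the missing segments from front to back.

/ɳ/, /ɡ/

alveolar: oral stop /d/, nasal /n/.
retroflex: oral stop /ɖ/, nasal —.
palatal: oral stop /ɟ/, nasal /ɲ/.
velar: oral stop —, nasal /ŋ/.
uvular: oral stop /ɢ/, nasal /ɴ/.
Gaps, from front to back: retroflex lacks nasal (/ɳ/); velar lacks oral stop (/ɡ/).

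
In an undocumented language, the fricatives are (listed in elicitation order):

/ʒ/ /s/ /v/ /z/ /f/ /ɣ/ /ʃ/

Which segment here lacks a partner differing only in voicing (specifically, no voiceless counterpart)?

Labiodental: /f/ ~ /v/
Alveolar: /s/ ~ /z/
Postalveolar: /ʃ/ ~ /ʒ/
Velar: only /ɣ/ (voiced); no voiceless partner.
So /ɣ/ is the unpaired segment.

/ɣ/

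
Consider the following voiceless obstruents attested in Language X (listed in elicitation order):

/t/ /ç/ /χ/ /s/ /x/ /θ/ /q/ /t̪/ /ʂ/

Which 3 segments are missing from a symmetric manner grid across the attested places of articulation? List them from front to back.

dental: stop /t̪/, fricative /θ/.
alveolar: stop /t/, fricative /s/.
retroflex: stop —, fricative /ʂ/.
palatal: stop —, fricative /ç/.
velar: stop —, fricative /x/.
uvular: stop /q/, fricative /χ/.
Gaps, from front to back: retroflex lacks stop (/ʈ/); palatal lacks stop (/c/); velar lacks stop (/k/).

/ʈ/, /c/, /k/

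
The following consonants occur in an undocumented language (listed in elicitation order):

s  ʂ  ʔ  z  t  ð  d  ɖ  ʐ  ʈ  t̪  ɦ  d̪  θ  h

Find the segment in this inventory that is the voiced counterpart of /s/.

/z/

/s/ is a voiceless alveolar fricative.
The voiced counterpart is a voiced alveolar fricative — in this inventory, /z/.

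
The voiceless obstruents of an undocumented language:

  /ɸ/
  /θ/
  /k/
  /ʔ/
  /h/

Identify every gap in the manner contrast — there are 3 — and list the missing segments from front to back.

bilabial: stop —, fricative /ɸ/.
dental: stop —, fricative /θ/.
velar: stop /k/, fricative —.
glottal: stop /ʔ/, fricative /h/.
Gaps, from front to back: bilabial lacks stop (/p/); dental lacks stop (/t̪/); velar lacks fricative (/x/).

/p/, /t̪/, /x/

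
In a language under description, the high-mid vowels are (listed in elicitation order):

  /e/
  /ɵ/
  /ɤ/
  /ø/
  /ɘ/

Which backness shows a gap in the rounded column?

Unrounded: /e/ (front), /ɘ/ (central), /ɤ/ (back).
Rounded: /ø/ (front), /ɵ/ (central).
Every backness has a rounded member except back, where /o/ would be expected.

back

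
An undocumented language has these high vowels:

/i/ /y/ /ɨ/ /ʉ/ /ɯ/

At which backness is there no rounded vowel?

back

front: unrounded /i/, rounded /y/.
central: unrounded /ɨ/, rounded /ʉ/.
back: unrounded /ɯ/, rounded —.
Every backness has a rounded member except back, where /u/ would be expected.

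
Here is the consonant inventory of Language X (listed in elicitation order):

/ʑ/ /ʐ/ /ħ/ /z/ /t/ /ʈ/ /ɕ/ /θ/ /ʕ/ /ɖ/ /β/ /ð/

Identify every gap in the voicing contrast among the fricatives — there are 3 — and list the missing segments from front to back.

bilabial: voiceless —, voiced /β/.
dental: voiceless /θ/, voiced /ð/.
alveolar: voiceless —, voiced /z/.
retroflex: voiceless —, voiced /ʐ/.
alveolo-palatal: voiceless /ɕ/, voiced /ʑ/.
pharyngeal: voiceless /ħ/, voiced /ʕ/.
Gaps, from front to back: bilabial lacks voiceless (/ɸ/); alveolar lacks voiceless (/s/); retroflex lacks voiceless (/ʂ/).

/ɸ/, /s/, /ʂ/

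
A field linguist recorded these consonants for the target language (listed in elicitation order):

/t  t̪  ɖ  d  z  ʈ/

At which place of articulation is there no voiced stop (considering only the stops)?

place of articulation  voiceless  voiced  
dental            t̪        —       
alveolar          t         d       
retroflex         ʈ         ɖ       
Every place of articulation has a voiced member except dental, where /d̪/ would be expected.

dental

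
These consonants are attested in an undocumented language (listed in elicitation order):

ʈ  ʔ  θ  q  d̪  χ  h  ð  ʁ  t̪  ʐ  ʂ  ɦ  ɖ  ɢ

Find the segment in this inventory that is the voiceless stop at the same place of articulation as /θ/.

/t̪/

/θ/ is a voiceless dental fricative.
The voiceless stop at the same place is a voiceless dental stop — in this inventory, /t̪/.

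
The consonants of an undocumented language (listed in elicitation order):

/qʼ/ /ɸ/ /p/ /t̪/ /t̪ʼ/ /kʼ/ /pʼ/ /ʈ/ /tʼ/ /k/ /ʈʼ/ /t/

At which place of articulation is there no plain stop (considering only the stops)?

uvular

Plain: /p/ (bilabial), /t̪/ (dental), /t/ (alveolar), /ʈ/ (retroflex), /k/ (velar).
Ejective: /pʼ/ (bilabial), /t̪ʼ/ (dental), /tʼ/ (alveolar), /ʈʼ/ (retroflex), /kʼ/ (velar), /qʼ/ (uvular).
Every place of articulation has a plain member except uvular, where /q/ would be expected.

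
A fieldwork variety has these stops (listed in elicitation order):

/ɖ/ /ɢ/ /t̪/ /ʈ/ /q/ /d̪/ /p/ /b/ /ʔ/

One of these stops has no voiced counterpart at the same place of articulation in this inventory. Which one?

Bilabial: /p/ ~ /b/
Dental: /t̪/ ~ /d̪/
Retroflex: /ʈ/ ~ /ɖ/
Uvular: /q/ ~ /ɢ/
Glottal: only /ʔ/ (voiceless); no voiced partner.
So /ʔ/ is the unpaired segment.

/ʔ/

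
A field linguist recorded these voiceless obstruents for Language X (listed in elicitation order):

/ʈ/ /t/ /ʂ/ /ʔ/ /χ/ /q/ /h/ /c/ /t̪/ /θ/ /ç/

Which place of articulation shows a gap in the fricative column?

place of articulation  stop      fricative
dental            t̪        θ       
alveolar          t         —       
retroflex         ʈ         ʂ       
palatal           c         ç       
uvular            q         χ       
glottal           ʔ         h       
Every place of articulation has a fricative member except alveolar, where /s/ would be expected.

alveolar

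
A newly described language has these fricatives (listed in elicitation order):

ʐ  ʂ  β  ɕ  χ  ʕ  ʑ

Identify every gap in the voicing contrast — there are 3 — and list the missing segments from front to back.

bilabial: voiceless —, voiced /β/.
retroflex: voiceless /ʂ/, voiced /ʐ/.
alveolo-palatal: voiceless /ɕ/, voiced /ʑ/.
uvular: voiceless /χ/, voiced —.
pharyngeal: voiceless —, voiced /ʕ/.
Gaps, from front to back: bilabial lacks voiceless (/ɸ/); uvular lacks voiced (/ʁ/); pharyngeal lacks voiceless (/ħ/).

/ɸ/, /ʁ/, /ħ/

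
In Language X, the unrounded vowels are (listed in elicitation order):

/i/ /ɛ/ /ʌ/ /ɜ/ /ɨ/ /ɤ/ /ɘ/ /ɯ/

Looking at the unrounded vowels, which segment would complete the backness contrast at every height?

height            front     central   back    
high              i         ɨ         ɯ       
high-mid          —         ɘ         ɤ       
low-mid           ɛ         ɜ         ʌ       
The high-mid row has no front member, so the gap is the high-mid front unrounded vowel /e/.

/e/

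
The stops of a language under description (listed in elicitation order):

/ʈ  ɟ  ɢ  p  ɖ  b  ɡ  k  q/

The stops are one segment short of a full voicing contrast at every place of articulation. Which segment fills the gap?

place of articulation  voiceless  voiced  
bilabial          p         b       
retroflex         ʈ         ɖ       
palatal           —         ɟ       
velar             k         ɡ       
uvular            q         ɢ       
The palatal row has no voiceless member, so the gap is the voiceless palatal stop /c/.

/c/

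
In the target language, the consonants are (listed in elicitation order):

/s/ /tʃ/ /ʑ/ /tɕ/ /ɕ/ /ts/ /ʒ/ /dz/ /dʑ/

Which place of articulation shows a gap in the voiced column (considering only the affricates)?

Voiceless: /ts/ (alveolar), /tʃ/ (postalveolar), /tɕ/ (alveolo-palatal).
Voiced: /dz/ (alveolar), /dʑ/ (alveolo-palatal).
Every place of articulation has a voiced member except postalveolar, where /dʒ/ would be expected.

postalveolar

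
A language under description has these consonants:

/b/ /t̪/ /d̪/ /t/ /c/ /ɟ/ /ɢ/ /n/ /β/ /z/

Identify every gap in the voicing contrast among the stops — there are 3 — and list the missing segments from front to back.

Voiceless: /t̪/ (dental), /t/ (alveolar), /c/ (palatal).
Voiced: /b/ (bilabial), /d̪/ (dental), /ɟ/ (palatal), /ɢ/ (uvular).
Gaps, from front to back: bilabial lacks voiceless (/p/); alveolar lacks voiced (/d/); uvular lacks voiceless (/q/).

/p/, /d/, /q/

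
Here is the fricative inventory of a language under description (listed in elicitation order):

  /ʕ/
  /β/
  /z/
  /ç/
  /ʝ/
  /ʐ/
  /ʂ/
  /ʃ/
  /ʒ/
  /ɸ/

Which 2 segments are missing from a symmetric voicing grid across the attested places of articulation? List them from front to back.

Voiceless: /ɸ/ (bilabial), /ʃ/ (postalveolar), /ʂ/ (retroflex), /ç/ (palatal).
Voiced: /β/ (bilabial), /z/ (alveolar), /ʒ/ (postalveolar), /ʐ/ (retroflex), /ʝ/ (palatal), /ʕ/ (pharyngeal).
Gaps, from front to back: alveolar lacks voiceless (/s/); pharyngeal lacks voiceless (/ħ/).

/s/, /ħ/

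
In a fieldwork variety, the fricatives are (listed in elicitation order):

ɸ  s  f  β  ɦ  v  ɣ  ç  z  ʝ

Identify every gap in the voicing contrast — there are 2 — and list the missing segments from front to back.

/x/, /h/

Voiceless: /ɸ/ (bilabial), /f/ (labiodental), /s/ (alveolar), /ç/ (palatal).
Voiced: /β/ (bilabial), /v/ (labiodental), /z/ (alveolar), /ʝ/ (palatal), /ɣ/ (velar), /ɦ/ (glottal).
Gaps, from front to back: velar lacks voiceless (/x/); glottal lacks voiceless (/h/).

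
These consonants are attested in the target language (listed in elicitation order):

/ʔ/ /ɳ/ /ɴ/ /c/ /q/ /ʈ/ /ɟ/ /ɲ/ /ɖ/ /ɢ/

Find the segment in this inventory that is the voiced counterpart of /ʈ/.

/ʈ/ is a voiceless retroflex stop.
The voiced counterpart is a voiced retroflex stop — in this inventory, /ɖ/.

/ɖ/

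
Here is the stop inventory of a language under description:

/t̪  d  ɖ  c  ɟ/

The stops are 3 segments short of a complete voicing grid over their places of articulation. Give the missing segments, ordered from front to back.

place of articulation  voiceless  voiced  
dental            t̪        —       
alveolar          —         d       
retroflex         —         ɖ       
palatal           c         ɟ       
Gaps, from front to back: dental lacks voiced (/d̪/); alveolar lacks voiceless (/t/); retroflex lacks voiceless (/ʈ/).

/d̪/, /t/, /ʈ/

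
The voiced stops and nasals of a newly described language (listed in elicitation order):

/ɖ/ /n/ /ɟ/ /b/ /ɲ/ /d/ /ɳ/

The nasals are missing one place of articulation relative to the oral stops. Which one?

place of articulation  oral stop  nasal   
bilabial          b         —       
alveolar          d         n       
retroflex         ɖ         ɳ       
palatal           ɟ         ɲ       
Every place of articulation has a nasal member except bilabial, where /m/ would be expected.

bilabial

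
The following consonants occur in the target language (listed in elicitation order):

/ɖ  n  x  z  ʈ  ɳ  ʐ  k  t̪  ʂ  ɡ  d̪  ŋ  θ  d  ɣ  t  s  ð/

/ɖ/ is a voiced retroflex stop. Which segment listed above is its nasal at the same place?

/ɳ/

The nasal at the same place is a retroflex nasal — in this inventory, /ɳ/.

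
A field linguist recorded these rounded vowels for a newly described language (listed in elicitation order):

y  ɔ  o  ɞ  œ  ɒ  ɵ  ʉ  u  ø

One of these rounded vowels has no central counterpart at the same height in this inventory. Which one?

/ɒ/

High: /y/ ~ /ʉ/ ~ /u/
High-mid: /ø/ ~ /ɵ/ ~ /o/
Low-mid: /œ/ ~ /ɞ/ ~ /ɔ/
Low: only /ɒ/ (back); no central partner.
So /ɒ/ is the unpaired segment.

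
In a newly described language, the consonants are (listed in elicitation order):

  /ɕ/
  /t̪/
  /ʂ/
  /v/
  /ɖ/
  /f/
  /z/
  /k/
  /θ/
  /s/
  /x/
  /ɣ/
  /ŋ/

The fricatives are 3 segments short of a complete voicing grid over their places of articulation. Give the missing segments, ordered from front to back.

Voiceless: /f/ (labiodental), /θ/ (dental), /s/ (alveolar), /ʂ/ (retroflex), /ɕ/ (alveolo-palatal), /x/ (velar).
Voiced: /v/ (labiodental), /z/ (alveolar), /ɣ/ (velar).
Gaps, from front to back: dental lacks voiced (/ð/); retroflex lacks voiced (/ʐ/); alveolo-palatal lacks voiced (/ʑ/).

/ð/, /ʐ/, /ʑ/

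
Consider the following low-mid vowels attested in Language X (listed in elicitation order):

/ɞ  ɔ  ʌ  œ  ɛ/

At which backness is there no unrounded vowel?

Unrounded: /ɛ/ (front), /ʌ/ (back).
Rounded: /œ/ (front), /ɞ/ (central), /ɔ/ (back).
Every backness has an unrounded member except central, where /ɜ/ would be expected.

central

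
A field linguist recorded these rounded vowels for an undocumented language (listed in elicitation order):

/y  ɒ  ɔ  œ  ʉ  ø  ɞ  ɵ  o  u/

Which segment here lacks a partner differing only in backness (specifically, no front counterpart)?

/ɒ/

High: /y/ ~ /ʉ/ ~ /u/
High-mid: /ø/ ~ /ɵ/ ~ /o/
Low-mid: /œ/ ~ /ɞ/ ~ /ɔ/
Low: only /ɒ/ (back); no front partner.
So /ɒ/ is the unpaired segment.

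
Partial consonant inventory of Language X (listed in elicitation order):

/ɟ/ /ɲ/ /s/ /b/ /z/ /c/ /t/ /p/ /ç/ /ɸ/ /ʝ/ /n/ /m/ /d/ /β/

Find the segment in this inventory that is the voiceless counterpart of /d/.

/t/

/d/ is a voiced alveolar stop.
The voiceless counterpart is a voiceless alveolar stop — in this inventory, /t/.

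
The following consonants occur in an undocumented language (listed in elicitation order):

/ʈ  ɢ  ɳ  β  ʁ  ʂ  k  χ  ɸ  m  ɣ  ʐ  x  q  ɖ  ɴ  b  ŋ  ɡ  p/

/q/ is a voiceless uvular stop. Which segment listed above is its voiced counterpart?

/ɢ/

The voiced counterpart is a voiced uvular stop — in this inventory, /ɢ/.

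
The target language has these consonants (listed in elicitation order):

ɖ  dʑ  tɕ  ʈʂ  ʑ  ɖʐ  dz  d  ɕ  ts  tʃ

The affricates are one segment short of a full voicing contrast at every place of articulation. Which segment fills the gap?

place of articulation  voiceless  voiced  
alveolar          ts        dz      
postalveolar      tʃ        —       
retroflex         ʈʂ        ɖʐ      
alveolo-palatal   tɕ        dʑ      
The postalveolar row has no voiced member, so the gap is the voiced postalveolar affricate /dʒ/.

/dʒ/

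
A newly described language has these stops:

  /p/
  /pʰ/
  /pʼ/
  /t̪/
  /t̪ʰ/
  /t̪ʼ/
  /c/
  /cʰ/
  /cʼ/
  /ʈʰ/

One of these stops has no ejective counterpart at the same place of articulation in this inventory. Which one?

/ʈʰ/

Bilabial: /p/ ~ /pʰ/ ~ /pʼ/
Dental: /t̪/ ~ /t̪ʰ/ ~ /t̪ʼ/
Palatal: /c/ ~ /cʰ/ ~ /cʼ/
Retroflex: only /ʈʰ/ (aspirated); no ejective partner.
So /ʈʰ/ is the unpaired segment.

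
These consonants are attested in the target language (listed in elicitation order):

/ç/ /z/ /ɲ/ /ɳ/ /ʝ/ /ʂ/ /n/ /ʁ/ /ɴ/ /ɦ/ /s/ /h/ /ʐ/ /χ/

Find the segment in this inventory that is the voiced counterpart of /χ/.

/χ/ is a voiceless uvular fricative.
The voiced counterpart is a voiced uvular fricative — in this inventory, /ʁ/.

/ʁ/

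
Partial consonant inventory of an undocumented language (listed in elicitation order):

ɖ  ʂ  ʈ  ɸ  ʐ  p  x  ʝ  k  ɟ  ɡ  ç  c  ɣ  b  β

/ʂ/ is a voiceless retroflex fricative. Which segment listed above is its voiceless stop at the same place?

/ʈ/

The voiceless stop at the same place is a voiceless retroflex stop — in this inventory, /ʈ/.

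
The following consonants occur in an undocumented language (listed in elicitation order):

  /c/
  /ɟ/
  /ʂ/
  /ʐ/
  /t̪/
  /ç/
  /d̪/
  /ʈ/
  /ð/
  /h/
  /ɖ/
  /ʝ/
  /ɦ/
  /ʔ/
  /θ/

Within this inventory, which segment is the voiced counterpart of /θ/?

/θ/ is a voiceless dental fricative.
The voiced counterpart is a voiced dental fricative — in this inventory, /ð/.

/ð/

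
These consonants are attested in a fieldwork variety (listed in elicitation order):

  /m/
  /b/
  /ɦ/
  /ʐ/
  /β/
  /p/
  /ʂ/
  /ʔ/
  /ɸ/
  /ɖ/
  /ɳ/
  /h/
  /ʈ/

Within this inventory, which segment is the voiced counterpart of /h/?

/h/ is a voiceless glottal fricative.
The voiced counterpart is a voiced glottal fricative — in this inventory, /ɦ/.

/ɦ/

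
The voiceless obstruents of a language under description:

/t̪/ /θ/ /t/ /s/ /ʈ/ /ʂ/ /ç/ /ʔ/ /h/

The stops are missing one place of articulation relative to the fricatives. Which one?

Stop: /t̪/ (dental), /t/ (alveolar), /ʈ/ (retroflex), /ʔ/ (glottal).
Fricative: /θ/ (dental), /s/ (alveolar), /ʂ/ (retroflex), /ç/ (palatal), /h/ (glottal).
Every place of articulation has a stop member except palatal, where /c/ would be expected.

palatal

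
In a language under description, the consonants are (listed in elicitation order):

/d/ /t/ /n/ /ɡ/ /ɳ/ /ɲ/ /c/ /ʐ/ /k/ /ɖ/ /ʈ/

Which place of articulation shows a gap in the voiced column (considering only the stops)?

palatal

alveolar: voiceless /t/, voiced /d/.
retroflex: voiceless /ʈ/, voiced /ɖ/.
palatal: voiceless /c/, voiced —.
velar: voiceless /k/, voiced /ɡ/.
Every place of articulation has a voiced member except palatal, where /ɟ/ would be expected.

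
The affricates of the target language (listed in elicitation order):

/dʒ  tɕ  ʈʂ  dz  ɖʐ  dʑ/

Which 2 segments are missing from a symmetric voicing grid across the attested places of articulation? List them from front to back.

Voiceless: /ʈʂ/ (retroflex), /tɕ/ (alveolo-palatal).
Voiced: /dz/ (alveolar), /dʒ/ (postalveolar), /ɖʐ/ (retroflex), /dʑ/ (alveolo-palatal).
Gaps, from front to back: alveolar lacks voiceless (/ts/); postalveolar lacks voiceless (/tʃ/).

/ts/, /tʃ/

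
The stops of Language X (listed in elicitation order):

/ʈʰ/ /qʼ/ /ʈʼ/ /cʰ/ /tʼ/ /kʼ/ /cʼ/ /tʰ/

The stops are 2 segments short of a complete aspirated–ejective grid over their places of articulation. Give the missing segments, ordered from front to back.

/kʰ/, /qʰ/

place of articulation  aspirated  ejective
alveolar          tʰ        tʼ      
retroflex         ʈʰ        ʈʼ      
palatal           cʰ        cʼ      
velar             —         kʼ      
uvular            —         qʼ      
Gaps, from front to back: velar lacks aspirated (/kʰ/); uvular lacks aspirated (/qʰ/).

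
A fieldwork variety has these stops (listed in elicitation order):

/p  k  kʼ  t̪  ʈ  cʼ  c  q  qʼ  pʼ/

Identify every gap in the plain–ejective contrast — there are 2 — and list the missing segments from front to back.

/t̪ʼ/, /ʈʼ/

bilabial: plain /p/, ejective /pʼ/.
dental: plain /t̪/, ejective —.
retroflex: plain /ʈ/, ejective —.
palatal: plain /c/, ejective /cʼ/.
velar: plain /k/, ejective /kʼ/.
uvular: plain /q/, ejective /qʼ/.
Gaps, from front to back: dental lacks ejective (/t̪ʼ/); retroflex lacks ejective (/ʈʼ/).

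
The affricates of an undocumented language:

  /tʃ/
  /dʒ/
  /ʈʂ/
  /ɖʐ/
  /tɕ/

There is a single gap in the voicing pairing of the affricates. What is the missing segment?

/dʑ/

postalveolar: voiceless /tʃ/, voiced /dʒ/.
retroflex: voiceless /ʈʂ/, voiced /ɖʐ/.
alveolo-palatal: voiceless /tɕ/, voiced —.
The alveolo-palatal row has no voiced member, so the gap is the voiced alveolo-palatal affricate /dʑ/.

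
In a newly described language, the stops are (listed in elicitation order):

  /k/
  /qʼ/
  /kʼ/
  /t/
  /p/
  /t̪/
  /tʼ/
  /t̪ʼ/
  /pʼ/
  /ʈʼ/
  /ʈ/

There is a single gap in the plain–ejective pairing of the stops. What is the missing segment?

/q/

Plain: /p/ (bilabial), /t̪/ (dental), /t/ (alveolar), /ʈ/ (retroflex), /k/ (velar).
Ejective: /pʼ/ (bilabial), /t̪ʼ/ (dental), /tʼ/ (alveolar), /ʈʼ/ (retroflex), /kʼ/ (velar), /qʼ/ (uvular).
The uvular row has no plain member, so the gap is the plain uvular stop /q/.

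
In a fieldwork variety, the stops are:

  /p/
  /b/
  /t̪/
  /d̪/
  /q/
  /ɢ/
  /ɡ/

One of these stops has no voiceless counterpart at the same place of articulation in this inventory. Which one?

Bilabial: /p/ ~ /b/
Dental: /t̪/ ~ /d̪/
Uvular: /q/ ~ /ɢ/
Velar: only /ɡ/ (voiced); no voiceless partner.
So /ɡ/ is the unpaired segment.

/ɡ/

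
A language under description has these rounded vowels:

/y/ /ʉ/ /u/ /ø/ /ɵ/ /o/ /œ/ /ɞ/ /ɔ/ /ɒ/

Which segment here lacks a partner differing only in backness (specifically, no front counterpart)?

/ɒ/

High: /y/ ~ /ʉ/ ~ /u/
High-mid: /ø/ ~ /ɵ/ ~ /o/
Low-mid: /œ/ ~ /ɞ/ ~ /ɔ/
Low: only /ɒ/ (back); no front partner.
So /ɒ/ is the unpaired segment.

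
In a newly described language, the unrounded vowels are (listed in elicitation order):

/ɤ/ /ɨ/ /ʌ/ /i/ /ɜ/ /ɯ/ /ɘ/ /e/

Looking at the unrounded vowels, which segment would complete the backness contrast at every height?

/ɛ/

height            front     central   back    
high              i         ɨ         ɯ       
high-mid          e         ɘ         ɤ       
low-mid           —         ɜ         ʌ       
The low-mid row has no front member, so the gap is the low-mid front unrounded vowel /ɛ/.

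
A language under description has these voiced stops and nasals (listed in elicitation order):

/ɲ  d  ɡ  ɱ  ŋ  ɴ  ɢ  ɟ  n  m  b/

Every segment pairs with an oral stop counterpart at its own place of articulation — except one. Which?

/ɱ/

Bilabial: /b/ ~ /m/
Alveolar: /d/ ~ /n/
Palatal: /ɟ/ ~ /ɲ/
Velar: /ɡ/ ~ /ŋ/
Uvular: /ɢ/ ~ /ɴ/
Labiodental: only /ɱ/ (nasal); no oral stop partner.
So /ɱ/ is the unpaired segment.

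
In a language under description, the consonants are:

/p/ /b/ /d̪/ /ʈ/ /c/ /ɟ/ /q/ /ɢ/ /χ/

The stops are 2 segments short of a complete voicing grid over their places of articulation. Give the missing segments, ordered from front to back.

/t̪/, /ɖ/

Voiceless: /p/ (bilabial), /ʈ/ (retroflex), /c/ (palatal), /q/ (uvular).
Voiced: /b/ (bilabial), /d̪/ (dental), /ɟ/ (palatal), /ɢ/ (uvular).
Gaps, from front to back: dental lacks voiceless (/t̪/); retroflex lacks voiced (/ɖ/).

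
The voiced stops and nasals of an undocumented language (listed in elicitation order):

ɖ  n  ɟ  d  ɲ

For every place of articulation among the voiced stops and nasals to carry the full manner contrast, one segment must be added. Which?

place of articulation  oral stop  nasal   
alveolar          d         n       
retroflex         ɖ         —       
palatal           ɟ         ɲ       
The retroflex row has no nasal member, so the gap is the retroflex nasal /ɳ/.

/ɳ/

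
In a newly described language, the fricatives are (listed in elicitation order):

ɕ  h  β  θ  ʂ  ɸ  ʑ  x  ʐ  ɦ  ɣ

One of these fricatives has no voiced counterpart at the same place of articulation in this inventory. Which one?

/θ/

Bilabial: /ɸ/ ~ /β/
Retroflex: /ʂ/ ~ /ʐ/
Alveolo-palatal: /ɕ/ ~ /ʑ/
Velar: /x/ ~ /ɣ/
Glottal: /h/ ~ /ɦ/
Dental: only /θ/ (voiceless); no voiced partner.
So /θ/ is the unpaired segment.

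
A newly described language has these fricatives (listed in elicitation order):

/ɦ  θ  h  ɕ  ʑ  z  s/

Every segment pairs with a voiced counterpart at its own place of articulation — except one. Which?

Alveolar: /s/ ~ /z/
Alveolo-palatal: /ɕ/ ~ /ʑ/
Glottal: /h/ ~ /ɦ/
Dental: only /θ/ (voiceless); no voiced partner.
So /θ/ is the unpaired segment.

/θ/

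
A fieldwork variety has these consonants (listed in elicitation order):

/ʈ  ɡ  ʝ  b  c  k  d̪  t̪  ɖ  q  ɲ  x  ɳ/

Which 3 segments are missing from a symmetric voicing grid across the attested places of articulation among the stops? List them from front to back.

/p/, /ɟ/, /ɢ/

bilabial: voiceless —, voiced /b/.
dental: voiceless /t̪/, voiced /d̪/.
retroflex: voiceless /ʈ/, voiced /ɖ/.
palatal: voiceless /c/, voiced —.
velar: voiceless /k/, voiced /ɡ/.
uvular: voiceless /q/, voiced —.
Gaps, from front to back: bilabial lacks voiceless (/p/); palatal lacks voiced (/ɟ/); uvular lacks voiced (/ɢ/).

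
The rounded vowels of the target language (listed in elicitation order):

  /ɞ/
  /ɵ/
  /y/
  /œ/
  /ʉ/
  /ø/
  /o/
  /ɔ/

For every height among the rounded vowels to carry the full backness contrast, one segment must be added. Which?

Front: /y/ (high), /ø/ (high-mid), /œ/ (low-mid).
Central: /ʉ/ (high), /ɵ/ (high-mid), /ɞ/ (low-mid).
Back: /o/ (high-mid), /ɔ/ (low-mid).
The high row has no back member, so the gap is the high back rounded vowel /u/.

/u/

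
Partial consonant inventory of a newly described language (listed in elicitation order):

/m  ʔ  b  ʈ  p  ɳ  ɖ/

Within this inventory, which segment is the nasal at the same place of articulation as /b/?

/b/ is a voiced bilabial stop.
The nasal at the same place is a bilabial nasal — in this inventory, /m/.

/m/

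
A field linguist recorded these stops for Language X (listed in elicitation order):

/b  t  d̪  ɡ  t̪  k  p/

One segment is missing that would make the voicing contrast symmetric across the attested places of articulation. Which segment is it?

/d/

place of articulation  voiceless  voiced  
bilabial          p         b       
dental            t̪        d̪      
alveolar          t         —       
velar             k         ɡ       
The alveolar row has no voiced member, so the gap is the voiced alveolar stop /d/.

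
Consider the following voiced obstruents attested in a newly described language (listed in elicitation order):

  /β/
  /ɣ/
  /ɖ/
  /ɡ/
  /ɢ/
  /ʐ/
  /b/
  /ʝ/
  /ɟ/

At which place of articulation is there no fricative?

place of articulation  stop      fricative
bilabial          b         β       
retroflex         ɖ         ʐ       
palatal           ɟ         ʝ       
velar             ɡ         ɣ       
uvular            ɢ         —       
Every place of articulation has a fricative member except uvular, where /ʁ/ would be expected.

uvular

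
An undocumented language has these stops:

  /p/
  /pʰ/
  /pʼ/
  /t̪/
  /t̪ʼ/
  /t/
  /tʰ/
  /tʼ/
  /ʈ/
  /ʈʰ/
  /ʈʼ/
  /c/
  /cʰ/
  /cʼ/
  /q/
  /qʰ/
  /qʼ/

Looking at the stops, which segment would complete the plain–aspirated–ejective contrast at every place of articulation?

place of articulation  plain     aspirated  ejective
bilabial          p         pʰ        pʼ      
dental            t̪        —         t̪ʼ     
alveolar          t         tʰ        tʼ      
retroflex         ʈ         ʈʰ        ʈʼ      
palatal           c         cʰ        cʼ      
uvular            q         qʰ        qʼ      
The dental row has no aspirated member, so the gap is the aspirated dental stop /t̪ʰ/.

/t̪ʰ/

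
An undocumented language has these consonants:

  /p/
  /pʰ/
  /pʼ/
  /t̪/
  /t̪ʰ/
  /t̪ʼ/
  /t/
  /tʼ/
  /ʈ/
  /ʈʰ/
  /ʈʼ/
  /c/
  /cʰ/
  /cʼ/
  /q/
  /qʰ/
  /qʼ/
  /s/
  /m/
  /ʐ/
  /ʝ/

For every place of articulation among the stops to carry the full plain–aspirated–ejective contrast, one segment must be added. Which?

Plain: /p/ (bilabial), /t̪/ (dental), /t/ (alveolar), /ʈ/ (retroflex), /c/ (palatal), /q/ (uvular).
Aspirated: /pʰ/ (bilabial), /t̪ʰ/ (dental), /ʈʰ/ (retroflex), /cʰ/ (palatal), /qʰ/ (uvular).
Ejective: /pʼ/ (bilabial), /t̪ʼ/ (dental), /tʼ/ (alveolar), /ʈʼ/ (retroflex), /cʼ/ (palatal), /qʼ/ (uvular).
The alveolar row has no aspirated member, so the gap is the aspirated alveolar stop /tʰ/.

/tʰ/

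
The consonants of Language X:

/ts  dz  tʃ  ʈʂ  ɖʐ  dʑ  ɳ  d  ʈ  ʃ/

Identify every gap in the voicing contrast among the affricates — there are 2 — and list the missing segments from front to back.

/dʒ/, /tɕ/

place of articulation  voiceless  voiced  
alveolar          ts        dz      
postalveolar      tʃ        —       
retroflex         ʈʂ        ɖʐ      
alveolo-palatal   —         dʑ      
Gaps, from front to back: postalveolar lacks voiced (/dʒ/); alveolo-palatal lacks voiceless (/tɕ/).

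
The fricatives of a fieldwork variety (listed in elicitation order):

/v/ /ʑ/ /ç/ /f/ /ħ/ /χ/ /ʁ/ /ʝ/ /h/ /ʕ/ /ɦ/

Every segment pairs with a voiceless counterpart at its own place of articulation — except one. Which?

Labiodental: /f/ ~ /v/
Palatal: /ç/ ~ /ʝ/
Uvular: /χ/ ~ /ʁ/
Pharyngeal: /ħ/ ~ /ʕ/
Glottal: /h/ ~ /ɦ/
Alveolo-palatal: only /ʑ/ (voiced); no voiceless partner.
So /ʑ/ is the unpaired segment.

/ʑ/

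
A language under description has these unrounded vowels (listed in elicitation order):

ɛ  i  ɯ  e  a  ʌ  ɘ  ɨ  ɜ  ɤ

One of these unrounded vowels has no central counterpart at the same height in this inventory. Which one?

High: /i/ ~ /ɨ/ ~ /ɯ/
High-mid: /e/ ~ /ɘ/ ~ /ɤ/
Low-mid: /ɛ/ ~ /ɜ/ ~ /ʌ/
Low: only /a/ (front); no central partner.
So /a/ is the unpaired segment.

/a/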